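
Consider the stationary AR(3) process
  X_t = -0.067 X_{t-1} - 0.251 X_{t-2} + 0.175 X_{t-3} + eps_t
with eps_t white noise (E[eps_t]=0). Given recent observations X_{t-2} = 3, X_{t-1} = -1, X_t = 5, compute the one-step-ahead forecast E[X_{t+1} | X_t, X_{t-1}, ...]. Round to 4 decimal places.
E[X_{t+1} \mid \mathcal F_t] = 0.4410

For an AR(p) model X_t = c + sum_i phi_i X_{t-i} + eps_t, the
one-step-ahead conditional mean is
  E[X_{t+1} | X_t, ...] = c + sum_i phi_i X_{t+1-i}.
Substitute known values:
  E[X_{t+1} | ...] = (-0.067) * (5) + (-0.251) * (-1) + (0.175) * (3)
                   = 0.4410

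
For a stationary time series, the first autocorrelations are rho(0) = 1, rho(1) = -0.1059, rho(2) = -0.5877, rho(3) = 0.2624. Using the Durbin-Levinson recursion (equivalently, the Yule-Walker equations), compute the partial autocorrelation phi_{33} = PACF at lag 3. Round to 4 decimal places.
\phi_{33} = 0.1571

The PACF at lag k is phi_{kk}, the last component of the solution
to the Yule-Walker system G_k phi = r_k where
  (G_k)_{ij} = rho(|i - j|), (r_k)_i = rho(i), i,j = 1..k.
Equivalently, Durbin-Levinson gives phi_{kk} iteratively:
  phi_{11} = rho(1)
  phi_{kk} = [rho(k) - sum_{j=1..k-1} phi_{k-1,j} rho(k-j)]
            / [1 - sum_{j=1..k-1} phi_{k-1,j} rho(j)],
  phi_{k,j} = phi_{k-1,j} - phi_{kk} phi_{k-1,k-j},  j = 1..k-1.
Step k = 1:
  phi_11 = rho(1) = -0.1059.
Step k = 2:
  phi_22 = [rho(2) - phi_11 rho(1)] / [1 - phi_11 rho(1)] = [-0.5877 - (-0.1059)(-0.1059)] / [1 - (-0.1059)(-0.1059)]
         = -0.59891481 / 0.98878519 = -0.605708.
  Update: phi_21 = phi_11 - phi_22 phi_11 = -0.1059 - (-0.605708)(-0.1059) = -0.170044.
Step k = 3:
  phi_33 = [rho(3) - phi_21 rho(2) - phi_22 rho(1)] / [1 - phi_21 rho(1) - phi_22 rho(2)]
    numerator   = 0.2624 - (-0.170044)(-0.5877) - (-0.605708)(-0.1059) = 0.09832043
    denominator = 1 - (-0.170044)(-0.1059) - (-0.605708)(-0.5877) = 0.62601787
  phi_33 = 0.09832043 / 0.62601787 = 0.1571.
Therefore phi_{33} = 0.1571.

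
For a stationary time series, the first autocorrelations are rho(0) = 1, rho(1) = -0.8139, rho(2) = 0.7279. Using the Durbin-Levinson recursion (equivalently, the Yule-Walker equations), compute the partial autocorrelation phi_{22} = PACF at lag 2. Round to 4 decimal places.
\phi_{22} = 0.1939

The PACF at lag k is phi_{kk}, the last component of the solution
to the Yule-Walker system G_k phi = r_k where
  (G_k)_{ij} = rho(|i - j|), (r_k)_i = rho(i), i,j = 1..k.
Equivalently, Durbin-Levinson gives phi_{kk} iteratively:
  phi_{11} = rho(1)
  phi_{kk} = [rho(k) - sum_{j=1..k-1} phi_{k-1,j} rho(k-j)]
            / [1 - sum_{j=1..k-1} phi_{k-1,j} rho(j)],
  phi_{k,j} = phi_{k-1,j} - phi_{kk} phi_{k-1,k-j},  j = 1..k-1.
Step k = 1:
  phi_11 = rho(1) = -0.8139.
Step k = 2:
  phi_22 = [rho(2) - phi_11 rho(1)] / [1 - phi_11 rho(1)] = [0.7279 - (-0.8139)(-0.8139)] / [1 - (-0.8139)(-0.8139)]
         = 0.06546679 / 0.33756679 = 0.1939.
Therefore phi_{22} = 0.1939.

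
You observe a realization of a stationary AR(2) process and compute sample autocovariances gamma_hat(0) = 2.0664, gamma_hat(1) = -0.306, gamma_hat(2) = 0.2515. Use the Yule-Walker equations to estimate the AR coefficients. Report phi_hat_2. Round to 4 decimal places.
\hat\phi_{2} = 0.1020

The Yule-Walker equations for an AR(p) process read, in matrix form,
  Gamma_p phi = r_p,   with   (Gamma_p)_{ij} = gamma(|i - j|),
                       (r_p)_i = gamma(i),   i,j = 1..p.
Substitute the sample gammas (Toeplitz matrix and right-hand side of size 2):
  Gamma_p = [[2.0664, -0.306], [-0.306, 2.0664]]
  r_p     = [-0.306, 0.2515]
Written out:
  2.0664 phi_1 - 0.306 phi_2 = -0.306
  -0.306 phi_1 + 2.0664 phi_2 = 0.2515
Solve by Cramer's rule:
  det = gamma(0)^2 - gamma(1)^2 = (2.0664)^2 - (-0.306)^2 = 4.27000896 - 0.093636 = 4.17637296
  phi_hat_1 = [gamma(1) gamma(0) - gamma(1) gamma(2)] / det = [(-0.306)(2.0664) - (-0.306)(0.2515)] / 4.17637296 = -0.5553594 / 4.17637296 = -0.133
  phi_hat_2 = [gamma(0) gamma(2) - gamma(1)^2] / det = [(2.0664)(0.2515) - (-0.306)^2] / 4.17637296 = 0.4260636 / 4.17637296 = 0.102
So phi_hat = [-0.1330, 0.1020].
Therefore phi_hat_2 = 0.1020.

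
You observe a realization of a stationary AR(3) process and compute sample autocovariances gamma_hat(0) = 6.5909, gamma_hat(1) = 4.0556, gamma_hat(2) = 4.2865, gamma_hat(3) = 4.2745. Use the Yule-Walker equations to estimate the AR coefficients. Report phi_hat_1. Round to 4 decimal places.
\hat\phi_{1} = 0.2120

The Yule-Walker equations for an AR(p) process read, in matrix form,
  Gamma_p phi = r_p,   with   (Gamma_p)_{ij} = gamma(|i - j|),
                       (r_p)_i = gamma(i),   i,j = 1..p.
Substitute the sample gammas (Toeplitz matrix and right-hand side of size 3):
  Gamma_p = [[6.5909, 4.0556, 4.2865], [4.0556, 6.5909, 4.0556], [4.2865, 4.0556, 6.5909]]
  r_p     = [4.0556, 4.2865, 4.2745]
Written out (R1..R3):
  (R1) 6.5909 phi_1 + 4.0556 phi_2 + 4.2865 phi_3 = 4.0556
  (R2) 4.0556 phi_1 + 6.5909 phi_2 + 4.0556 phi_3 = 4.2865
  (R3) 4.2865 phi_1 + 4.0556 phi_2 + 6.5909 phi_3 = 4.2745
Gaussian elimination:
  R2 <- R2 - (4.0556/6.5909) R1 = R2 - (0.615333) R1:  4.095354 phi_2 + 1.417974 phi_3 = 1.790954
  R3 <- R3 - (4.2865/6.5909) R1 = R3 - (0.650366) R1:  1.417974 phi_2 + 3.803104 phi_3 = 1.636874
  R3 <- R3 - (1.417974/4.095354) R2 = R3 - (0.34624) R2:  3.312146 phi_3 = 1.016775
Back-substitution:
  phi_hat_3 = 1.016775 / 3.312146 = 0.306984
  phi_hat_2 = (1.790954 - (1.417974)(0.306984)) / 4.095354 = 0.331024
  phi_hat_1 = (4.0556 - (4.0556)(0.331024) - (4.2865)(0.306984)) / 6.5909 = 0.211991
So phi_hat = [0.2120, 0.3310, 0.3070].
Therefore phi_hat_1 = 0.2120.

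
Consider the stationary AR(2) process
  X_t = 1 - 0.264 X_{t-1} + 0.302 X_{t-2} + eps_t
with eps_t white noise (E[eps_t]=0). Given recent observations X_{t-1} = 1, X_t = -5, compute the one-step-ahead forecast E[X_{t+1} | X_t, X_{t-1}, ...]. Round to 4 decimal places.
E[X_{t+1} \mid \mathcal F_t] = 2.6220

For an AR(p) model X_t = c + sum_i phi_i X_{t-i} + eps_t, the
one-step-ahead conditional mean is
  E[X_{t+1} | X_t, ...] = c + sum_i phi_i X_{t+1-i}.
Substitute known values:
  E[X_{t+1} | ...] = 1 + (-0.264) * (-5) + (0.302) * (1)
                   = 2.6220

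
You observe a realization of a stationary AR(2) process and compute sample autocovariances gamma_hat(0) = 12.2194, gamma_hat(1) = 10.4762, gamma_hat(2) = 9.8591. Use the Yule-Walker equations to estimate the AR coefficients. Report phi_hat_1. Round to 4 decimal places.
\hat\phi_{1} = 0.6250

The Yule-Walker equations for an AR(p) process read, in matrix form,
  Gamma_p phi = r_p,   with   (Gamma_p)_{ij} = gamma(|i - j|),
                       (r_p)_i = gamma(i),   i,j = 1..p.
Substitute the sample gammas (Toeplitz matrix and right-hand side of size 2):
  Gamma_p = [[12.2194, 10.4762], [10.4762, 12.2194]]
  r_p     = [10.4762, 9.8591]
Written out:
  12.2194 phi_1 + 10.4762 phi_2 = 10.4762
  10.4762 phi_1 + 12.2194 phi_2 = 9.8591
Solve by Cramer's rule:
  det = gamma(0)^2 - gamma(1)^2 = (12.2194)^2 - (10.4762)^2 = 149.31373636 - 109.75076644 = 39.56296992
  phi_hat_1 = [gamma(1) gamma(0) - gamma(1) gamma(2)] / det = [(10.4762)(12.2194) - (10.4762)(9.8591)] / 39.56296992 = 24.72697486 / 39.56296992 = 0.625
  phi_hat_2 = [gamma(0) gamma(2) - gamma(1)^2] / det = [(12.2194)(9.8591) - (10.4762)^2] / 39.56296992 = 10.7215201 / 39.56296992 = 0.271
So phi_hat = [0.6250, 0.2710].
Therefore phi_hat_1 = 0.6250.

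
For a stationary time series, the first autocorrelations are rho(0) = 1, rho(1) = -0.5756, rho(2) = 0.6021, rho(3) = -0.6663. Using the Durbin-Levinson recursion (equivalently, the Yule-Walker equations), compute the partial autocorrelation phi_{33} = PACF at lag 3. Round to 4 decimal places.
\phi_{33} = -0.4060

The PACF at lag k is phi_{kk}, the last component of the solution
to the Yule-Walker system G_k phi = r_k where
  (G_k)_{ij} = rho(|i - j|), (r_k)_i = rho(i), i,j = 1..k.
Equivalently, Durbin-Levinson gives phi_{kk} iteratively:
  phi_{11} = rho(1)
  phi_{kk} = [rho(k) - sum_{j=1..k-1} phi_{k-1,j} rho(k-j)]
            / [1 - sum_{j=1..k-1} phi_{k-1,j} rho(j)],
  phi_{k,j} = phi_{k-1,j} - phi_{kk} phi_{k-1,k-j},  j = 1..k-1.
Step k = 1:
  phi_11 = rho(1) = -0.5756.
Step k = 2:
  phi_22 = [rho(2) - phi_11 rho(1)] / [1 - phi_11 rho(1)] = [0.6021 - (-0.5756)(-0.5756)] / [1 - (-0.5756)(-0.5756)]
         = 0.27078464 / 0.66868464 = 0.404951.
  Update: phi_21 = phi_11 - phi_22 phi_11 = -0.5756 - (0.404951)(-0.5756) = -0.34251.
Step k = 3:
  phi_33 = [rho(3) - phi_21 rho(2) - phi_22 rho(1)] / [1 - phi_21 rho(1) - phi_22 rho(2)]
    numerator   = -0.6663 - (-0.34251)(0.6021) - (0.404951)(-0.5756) = -0.22698477
    denominator = 1 - (-0.34251)(-0.5756) - (0.404951)(0.6021) = 0.55903008
  phi_33 = -0.22698477 / 0.55903008 = -0.406.
Therefore phi_{33} = -0.4060.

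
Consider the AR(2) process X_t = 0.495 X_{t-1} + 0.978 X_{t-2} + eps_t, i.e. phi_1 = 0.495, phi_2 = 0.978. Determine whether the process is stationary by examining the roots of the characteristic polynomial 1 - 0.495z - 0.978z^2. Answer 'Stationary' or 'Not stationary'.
\text{Not stationary}

The AR(p) characteristic polynomial is P(z) = 1 - 0.495z - 0.978z^2.
Stationarity requires all roots to lie outside the unit circle, i.e. |z| > 1 for every root.
Set 1 + (-0.495) z + (-0.978) z^2 = 0, i.e. a z^2 + b z + c = 0 with a = -0.978, b = -0.495, c = 1.
Discriminant D = b^2 - 4ac = (-0.495)^2 - 4*(-0.978)*1 = 0.245025 - (-3.912) = 4.157025.
D >= 0, so the roots are real: z = (-b +/- sqrt(D)) / (2a) = (0.495 +/- 2.038878) / (-1.956).
  z_1 = (0.495 + 2.038878) / (-1.956) = -1.2954,   |z_1| = 1.2954.
  z_2 = (0.495 - 2.038878) / (-1.956) = 0.7893,   |z_2| = 0.7893.
Moduli of all roots: 1.2954, 0.7893.
All moduli strictly greater than 1? No.
Verdict: Not stationary.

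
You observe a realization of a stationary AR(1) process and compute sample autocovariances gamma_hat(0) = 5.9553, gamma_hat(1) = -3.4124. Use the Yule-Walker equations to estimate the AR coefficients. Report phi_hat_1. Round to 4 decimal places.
\hat\phi_{1} = -0.5730

The Yule-Walker equations for an AR(p) process read, in matrix form,
  Gamma_p phi = r_p,   with   (Gamma_p)_{ij} = gamma(|i - j|),
                       (r_p)_i = gamma(i),   i,j = 1..p.
Substitute the sample gammas (Toeplitz matrix and right-hand side of size 1):
  Gamma_p = [[5.9553]]
  r_p     = [-3.4124]
With p = 1 this is the single equation gamma(0) phi_1 = gamma(1):
  phi_hat_1 = gamma(1) / gamma(0) = -3.4124 / 5.9553 = -0.5730.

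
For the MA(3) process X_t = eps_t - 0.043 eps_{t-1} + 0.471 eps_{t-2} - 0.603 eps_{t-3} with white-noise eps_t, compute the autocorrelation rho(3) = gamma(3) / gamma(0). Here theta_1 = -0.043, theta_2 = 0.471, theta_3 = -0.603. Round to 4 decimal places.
\rho(3) = -0.3799

For an MA(q) process with theta_0 = 1, the autocovariance is
  gamma(k) = sigma^2 * sum_{i=0..q-k} theta_i * theta_{i+k},
and rho(k) = gamma(k) / gamma(0). Sigma^2 cancels.
  numerator   = (1)*(-0.603) = -0.603.
  denominator = (1)^2 + (-0.043)^2 + (0.471)^2 + (-0.603)^2 = 1.587299.
  rho(3) = -0.603 / 1.587299 = -0.3799.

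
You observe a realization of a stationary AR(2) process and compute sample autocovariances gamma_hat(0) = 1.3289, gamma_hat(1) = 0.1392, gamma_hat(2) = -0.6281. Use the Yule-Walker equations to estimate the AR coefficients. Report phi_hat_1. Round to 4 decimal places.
\hat\phi_{1} = 0.1560

The Yule-Walker equations for an AR(p) process read, in matrix form,
  Gamma_p phi = r_p,   with   (Gamma_p)_{ij} = gamma(|i - j|),
                       (r_p)_i = gamma(i),   i,j = 1..p.
Substitute the sample gammas (Toeplitz matrix and right-hand side of size 2):
  Gamma_p = [[1.3289, 0.1392], [0.1392, 1.3289]]
  r_p     = [0.1392, -0.6281]
Written out:
  1.3289 phi_1 + 0.1392 phi_2 = 0.1392
  0.1392 phi_1 + 1.3289 phi_2 = -0.6281
Solve by Cramer's rule:
  det = gamma(0)^2 - gamma(1)^2 = (1.3289)^2 - (0.1392)^2 = 1.76597521 - 0.01937664 = 1.74659857
  phi_hat_1 = [gamma(1) gamma(0) - gamma(1) gamma(2)] / det = [(0.1392)(1.3289) - (0.1392)(-0.6281)] / 1.74659857 = 0.2724144 / 1.74659857 = 0.156
  phi_hat_2 = [gamma(0) gamma(2) - gamma(1)^2] / det = [(1.3289)(-0.6281) - (0.1392)^2] / 1.74659857 = -0.85405873 / 1.74659857 = -0.489
So phi_hat = [0.1560, -0.4890].
Therefore phi_hat_1 = 0.1560.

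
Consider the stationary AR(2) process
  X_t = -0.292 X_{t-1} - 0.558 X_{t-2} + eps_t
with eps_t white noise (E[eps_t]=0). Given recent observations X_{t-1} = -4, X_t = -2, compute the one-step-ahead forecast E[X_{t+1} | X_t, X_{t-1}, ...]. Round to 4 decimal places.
E[X_{t+1} \mid \mathcal F_t] = 2.8160

For an AR(p) model X_t = c + sum_i phi_i X_{t-i} + eps_t, the
one-step-ahead conditional mean is
  E[X_{t+1} | X_t, ...] = c + sum_i phi_i X_{t+1-i}.
Substitute known values:
  E[X_{t+1} | ...] = (-0.292) * (-2) + (-0.558) * (-4)
                   = 2.8160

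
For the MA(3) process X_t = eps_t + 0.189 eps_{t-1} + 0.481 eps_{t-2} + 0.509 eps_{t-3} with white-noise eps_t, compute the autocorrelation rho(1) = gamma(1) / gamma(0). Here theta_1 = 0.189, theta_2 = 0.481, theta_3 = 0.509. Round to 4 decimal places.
\rho(1) = 0.3438

For an MA(q) process with theta_0 = 1, the autocovariance is
  gamma(k) = sigma^2 * sum_{i=0..q-k} theta_i * theta_{i+k},
and rho(k) = gamma(k) / gamma(0). Sigma^2 cancels.
  numerator   = (1)*(0.189) + (0.189)*(0.481) + (0.481)*(0.509) = 0.524738.
  denominator = (1)^2 + (0.189)^2 + (0.481)^2 + (0.509)^2 = 1.526163.
  rho(1) = 0.524738 / 1.526163 = 0.3438.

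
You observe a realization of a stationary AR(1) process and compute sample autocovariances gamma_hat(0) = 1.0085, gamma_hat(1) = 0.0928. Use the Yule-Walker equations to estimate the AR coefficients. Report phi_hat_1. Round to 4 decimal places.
\hat\phi_{1} = 0.0920

The Yule-Walker equations for an AR(p) process read, in matrix form,
  Gamma_p phi = r_p,   with   (Gamma_p)_{ij} = gamma(|i - j|),
                       (r_p)_i = gamma(i),   i,j = 1..p.
Substitute the sample gammas (Toeplitz matrix and right-hand side of size 1):
  Gamma_p = [[1.0085]]
  r_p     = [0.0928]
With p = 1 this is the single equation gamma(0) phi_1 = gamma(1):
  phi_hat_1 = gamma(1) / gamma(0) = 0.0928 / 1.0085 = 0.0920.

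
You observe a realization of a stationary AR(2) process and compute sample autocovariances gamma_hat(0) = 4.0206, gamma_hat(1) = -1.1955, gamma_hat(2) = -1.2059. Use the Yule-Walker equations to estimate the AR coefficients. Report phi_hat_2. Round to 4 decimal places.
\hat\phi_{2} = -0.4260

The Yule-Walker equations for an AR(p) process read, in matrix form,
  Gamma_p phi = r_p,   with   (Gamma_p)_{ij} = gamma(|i - j|),
                       (r_p)_i = gamma(i),   i,j = 1..p.
Substitute the sample gammas (Toeplitz matrix and right-hand side of size 2):
  Gamma_p = [[4.0206, -1.1955], [-1.1955, 4.0206]]
  r_p     = [-1.1955, -1.2059]
Written out:
  4.0206 phi_1 - 1.1955 phi_2 = -1.1955
  -1.1955 phi_1 + 4.0206 phi_2 = -1.2059
Solve by Cramer's rule:
  det = gamma(0)^2 - gamma(1)^2 = (4.0206)^2 - (-1.1955)^2 = 16.16522436 - 1.42922025 = 14.73600411
  phi_hat_1 = [gamma(1) gamma(0) - gamma(1) gamma(2)] / det = [(-1.1955)(4.0206) - (-1.1955)(-1.2059)] / 14.73600411 = -6.24828075 / 14.73600411 = -0.424
  phi_hat_2 = [gamma(0) gamma(2) - gamma(1)^2] / det = [(4.0206)(-1.2059) - (-1.1955)^2] / 14.73600411 = -6.27766179 / 14.73600411 = -0.426
So phi_hat = [-0.4240, -0.4260].
Therefore phi_hat_2 = -0.4260.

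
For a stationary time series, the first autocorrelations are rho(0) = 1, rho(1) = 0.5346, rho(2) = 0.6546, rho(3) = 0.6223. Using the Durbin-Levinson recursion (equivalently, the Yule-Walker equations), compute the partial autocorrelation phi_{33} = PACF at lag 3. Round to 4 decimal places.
\phi_{33} = 0.3379

The PACF at lag k is phi_{kk}, the last component of the solution
to the Yule-Walker system G_k phi = r_k where
  (G_k)_{ij} = rho(|i - j|), (r_k)_i = rho(i), i,j = 1..k.
Equivalently, Durbin-Levinson gives phi_{kk} iteratively:
  phi_{11} = rho(1)
  phi_{kk} = [rho(k) - sum_{j=1..k-1} phi_{k-1,j} rho(k-j)]
            / [1 - sum_{j=1..k-1} phi_{k-1,j} rho(j)],
  phi_{k,j} = phi_{k-1,j} - phi_{kk} phi_{k-1,k-j},  j = 1..k-1.
Step k = 1:
  phi_11 = rho(1) = 0.5346.
Step k = 2:
  phi_22 = [rho(2) - phi_11 rho(1)] / [1 - phi_11 rho(1)] = [0.6546 - (0.5346)(0.5346)] / [1 - (0.5346)(0.5346)]
         = 0.36880284 / 0.71420284 = 0.516384.
  Update: phi_21 = phi_11 - phi_22 phi_11 = 0.5346 - (0.516384)(0.5346) = 0.258541.
Step k = 3:
  phi_33 = [rho(3) - phi_21 rho(2) - phi_22 rho(1)] / [1 - phi_21 rho(1) - phi_22 rho(2)]
    numerator   = 0.6223 - (0.258541)(0.6546) - (0.516384)(0.5346) = 0.17700012
    denominator = 1 - (0.258541)(0.5346) - (0.516384)(0.6546) = 0.523759
  phi_33 = 0.17700012 / 0.523759 = 0.3379.
Therefore phi_{33} = 0.3379.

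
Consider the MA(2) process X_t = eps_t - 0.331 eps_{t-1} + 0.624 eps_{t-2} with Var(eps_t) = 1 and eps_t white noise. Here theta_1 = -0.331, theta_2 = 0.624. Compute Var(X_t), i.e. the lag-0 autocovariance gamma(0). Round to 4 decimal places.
\gamma(0) = 1.4989

For an MA(q) process X_t = eps_t + sum_i theta_i eps_{t-i} with
Var(eps_t) = sigma^2, the variance is
  gamma(0) = sigma^2 * (1 + sum_i theta_i^2).
  sum_i theta_i^2 = (-0.331)^2 + (0.624)^2 = 0.109561 + 0.389376 = 0.498937.
  gamma(0) = 1 * (1 + 0.498937) = 1 * 1.498937 = 1.498937, which rounds to 1.4989.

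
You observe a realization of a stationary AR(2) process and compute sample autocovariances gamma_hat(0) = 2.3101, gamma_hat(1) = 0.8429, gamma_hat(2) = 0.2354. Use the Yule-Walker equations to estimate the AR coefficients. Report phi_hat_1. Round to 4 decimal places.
\hat\phi_{1} = 0.3780

The Yule-Walker equations for an AR(p) process read, in matrix form,
  Gamma_p phi = r_p,   with   (Gamma_p)_{ij} = gamma(|i - j|),
                       (r_p)_i = gamma(i),   i,j = 1..p.
Substitute the sample gammas (Toeplitz matrix and right-hand side of size 2):
  Gamma_p = [[2.3101, 0.8429], [0.8429, 2.3101]]
  r_p     = [0.8429, 0.2354]
Written out:
  2.3101 phi_1 + 0.8429 phi_2 = 0.8429
  0.8429 phi_1 + 2.3101 phi_2 = 0.2354
Solve by Cramer's rule:
  det = gamma(0)^2 - gamma(1)^2 = (2.3101)^2 - (0.8429)^2 = 5.33656201 - 0.71048041 = 4.6260816
  phi_hat_1 = [gamma(1) gamma(0) - gamma(1) gamma(2)] / det = [(0.8429)(2.3101) - (0.8429)(0.2354)] / 4.6260816 = 1.74876463 / 4.6260816 = 0.378
  phi_hat_2 = [gamma(0) gamma(2) - gamma(1)^2] / det = [(2.3101)(0.2354) - (0.8429)^2] / 4.6260816 = -0.16668287 / 4.6260816 = -0.036
So phi_hat = [0.3780, -0.0360].
Therefore phi_hat_1 = 0.3780.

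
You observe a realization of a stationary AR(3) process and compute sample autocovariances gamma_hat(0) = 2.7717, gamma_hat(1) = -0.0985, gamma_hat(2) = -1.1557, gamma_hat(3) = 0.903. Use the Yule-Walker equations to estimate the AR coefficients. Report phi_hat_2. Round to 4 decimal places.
\hat\phi_{2} = -0.4010

The Yule-Walker equations for an AR(p) process read, in matrix form,
  Gamma_p phi = r_p,   with   (Gamma_p)_{ij} = gamma(|i - j|),
                       (r_p)_i = gamma(i),   i,j = 1..p.
Substitute the sample gammas (Toeplitz matrix and right-hand side of size 3):
  Gamma_p = [[2.7717, -0.0985, -1.1557], [-0.0985, 2.7717, -0.0985], [-1.1557, -0.0985, 2.7717]]
  r_p     = [-0.0985, -1.1557, 0.903]
Written out (R1..R3):
  (R1) 2.7717 phi_1 - 0.0985 phi_2 - 1.1557 phi_3 = -0.0985
  (R2) -0.0985 phi_1 + 2.7717 phi_2 - 0.0985 phi_3 = -1.1557
  (R3) -1.1557 phi_1 - 0.0985 phi_2 + 2.7717 phi_3 = 0.903
Gaussian elimination:
  R2 <- R2 - (-0.0985/2.7717) R1 = R2 - (-0.035538) R1:  2.7682 phi_2 - 0.139571 phi_3 = -1.1592
  R3 <- R3 - (-1.1557/2.7717) R1 = R3 - (-0.416964) R1:  -0.139571 phi_2 + 2.289814 phi_3 = 0.861929
  R3 <- R3 - (-0.139571/2.7682) R2 = R3 - (-0.050419) R2:  2.282777 phi_3 = 0.803483
Back-substitution:
  phi_hat_3 = 0.803483 / 2.282777 = 0.351976
  phi_hat_2 = (-1.1592 - (-0.139571)(0.351976)) / 2.7682 = -0.40101
  phi_hat_1 = (-0.0985 - (-0.0985)(-0.40101) - (-1.1557)(0.351976)) / 2.7717 = 0.096973
So phi_hat = [0.0970, -0.4010, 0.3520].
Therefore phi_hat_2 = -0.4010.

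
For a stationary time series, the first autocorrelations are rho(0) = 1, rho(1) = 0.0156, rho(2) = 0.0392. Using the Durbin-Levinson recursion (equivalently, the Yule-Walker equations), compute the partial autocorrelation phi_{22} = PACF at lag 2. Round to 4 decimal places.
\phi_{22} = 0.0390

The PACF at lag k is phi_{kk}, the last component of the solution
to the Yule-Walker system G_k phi = r_k where
  (G_k)_{ij} = rho(|i - j|), (r_k)_i = rho(i), i,j = 1..k.
Equivalently, Durbin-Levinson gives phi_{kk} iteratively:
  phi_{11} = rho(1)
  phi_{kk} = [rho(k) - sum_{j=1..k-1} phi_{k-1,j} rho(k-j)]
            / [1 - sum_{j=1..k-1} phi_{k-1,j} rho(j)],
  phi_{k,j} = phi_{k-1,j} - phi_{kk} phi_{k-1,k-j},  j = 1..k-1.
Step k = 1:
  phi_11 = rho(1) = 0.0156.
Step k = 2:
  phi_22 = [rho(2) - phi_11 rho(1)] / [1 - phi_11 rho(1)] = [0.0392 - (0.0156)(0.0156)] / [1 - (0.0156)(0.0156)]
         = 0.03895664 / 0.99975664 = 0.039.
Therefore phi_{22} = 0.0390.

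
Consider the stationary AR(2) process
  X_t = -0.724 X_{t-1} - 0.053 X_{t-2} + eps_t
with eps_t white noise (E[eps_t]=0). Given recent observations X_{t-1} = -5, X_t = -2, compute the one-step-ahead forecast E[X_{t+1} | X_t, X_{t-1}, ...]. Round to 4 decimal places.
E[X_{t+1} \mid \mathcal F_t] = 1.7130

For an AR(p) model X_t = c + sum_i phi_i X_{t-i} + eps_t, the
one-step-ahead conditional mean is
  E[X_{t+1} | X_t, ...] = c + sum_i phi_i X_{t+1-i}.
Substitute known values:
  E[X_{t+1} | ...] = (-0.724) * (-2) + (-0.053) * (-5)
                   = 1.7130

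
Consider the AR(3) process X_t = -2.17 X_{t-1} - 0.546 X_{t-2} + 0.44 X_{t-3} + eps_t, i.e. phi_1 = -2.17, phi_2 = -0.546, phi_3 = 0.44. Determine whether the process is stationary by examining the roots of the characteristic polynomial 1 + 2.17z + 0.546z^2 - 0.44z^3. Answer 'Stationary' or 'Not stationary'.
\text{Not stationary}

The AR(p) characteristic polynomial is P(z) = 1 + 2.17z + 0.546z^2 - 0.44z^3.
Stationarity requires all roots to lie outside the unit circle, i.e. |z| > 1 for every root.
Degree 3: look for a simple real root z0 first, then factor out (1 - z/z0) and solve the remaining quadratic.
Testing z0 = -1.25: P(-1.25) = 1 + (2.17)(-1.25) + (0.546)(-1.25)^2 + (-0.44)(-1.25)^3
  = 1 + (-2.7125) + (0.853125) + (0.859375) = 0.  So z_0 = -1.25 is a root, |z_0| = 1.25.
Divide out the factor (1 + 0.8 z) = (1 - z/z0) (since 1/z0 = -0.8):
  P(z) = (1 + 0.8 z)(1 + (1.37) z + (-0.55) z^2)
  [check: z-coef 1.37 - (-0.8) = 2.17; z^2-coef -0.55 - (-0.8)(1.37) = 0.546; z^3-coef -(-0.8)(-0.55) = -0.44.]
Remaining roots from the quadratic factor 1 + (1.37) z + (-0.55) z^2:
  Set 1 + (1.37) z + (-0.55) z^2 = 0, i.e. a z^2 + b z + c = 0 with a = -0.55, b = 1.37, c = 1.
  Discriminant D = b^2 - 4ac = (1.37)^2 - 4*(-0.55)*1 = 1.8769 - (-2.2) = 4.0769.
  D >= 0, so the roots are real: z = (-b +/- sqrt(D)) / (2a) = (-1.37 +/- 2.019133) / (-1.1).
    z_1 = (-1.37 + 2.019133) / (-1.1) = -0.5901,   |z_1| = 0.5901.
    z_2 = (-1.37 - 2.019133) / (-1.1) = 3.081,   |z_2| = 3.081.
Moduli of all roots: 1.2500, 0.5901, 3.0810.
All moduli strictly greater than 1? No.
Verdict: Not stationary.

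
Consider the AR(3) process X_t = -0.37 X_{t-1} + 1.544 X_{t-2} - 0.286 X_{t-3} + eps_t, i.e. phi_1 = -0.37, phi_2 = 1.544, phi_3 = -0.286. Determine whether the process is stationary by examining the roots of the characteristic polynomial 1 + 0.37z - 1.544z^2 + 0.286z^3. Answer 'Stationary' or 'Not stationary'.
\text{Not stationary}

The AR(p) characteristic polynomial is P(z) = 1 + 0.37z - 1.544z^2 + 0.286z^3.
Stationarity requires all roots to lie outside the unit circle, i.e. |z| > 1 for every root.
Degree 3: look for a simple real root z0 first, then factor out (1 - z/z0) and solve the remaining quadratic.
Testing z0 = 5: P(5) = 1 + (0.37)(5) + (-1.544)(5)^2 + (0.286)(5)^3
  = 1 + (1.85) + (-38.6) + (35.75) = 0.  So z_0 = 5 is a root, |z_0| = 5.
Divide out the factor (1 - 0.2 z) = (1 - z/z0) (since 1/z0 = 0.2):
  P(z) = (1 - 0.2 z)(1 + (0.57) z + (-1.43) z^2)
  [check: z-coef 0.57 - (0.2) = 0.37; z^2-coef -1.43 - (0.2)(0.57) = -1.544; z^3-coef -(0.2)(-1.43) = 0.286.]
Remaining roots from the quadratic factor 1 + (0.57) z + (-1.43) z^2:
  Set 1 + (0.57) z + (-1.43) z^2 = 0, i.e. a z^2 + b z + c = 0 with a = -1.43, b = 0.57, c = 1.
  Discriminant D = b^2 - 4ac = (0.57)^2 - 4*(-1.43)*1 = 0.3249 - (-5.72) = 6.0449.
  D >= 0, so the roots are real: z = (-b +/- sqrt(D)) / (2a) = (-0.57 +/- 2.458638) / (-2.86).
    z_1 = (-0.57 + 2.458638) / (-2.86) = -0.6604,   |z_1| = 0.6604.
    z_2 = (-0.57 - 2.458638) / (-2.86) = 1.059,   |z_2| = 1.059.
Moduli of all roots: 5.0000, 0.6604, 1.0590.
All moduli strictly greater than 1? No.
Verdict: Not stationary.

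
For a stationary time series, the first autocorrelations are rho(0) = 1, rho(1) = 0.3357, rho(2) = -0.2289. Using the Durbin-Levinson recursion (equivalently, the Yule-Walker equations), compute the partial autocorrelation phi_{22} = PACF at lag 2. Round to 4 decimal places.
\phi_{22} = -0.3850

The PACF at lag k is phi_{kk}, the last component of the solution
to the Yule-Walker system G_k phi = r_k where
  (G_k)_{ij} = rho(|i - j|), (r_k)_i = rho(i), i,j = 1..k.
Equivalently, Durbin-Levinson gives phi_{kk} iteratively:
  phi_{11} = rho(1)
  phi_{kk} = [rho(k) - sum_{j=1..k-1} phi_{k-1,j} rho(k-j)]
            / [1 - sum_{j=1..k-1} phi_{k-1,j} rho(j)],
  phi_{k,j} = phi_{k-1,j} - phi_{kk} phi_{k-1,k-j},  j = 1..k-1.
Step k = 1:
  phi_11 = rho(1) = 0.3357.
Step k = 2:
  phi_22 = [rho(2) - phi_11 rho(1)] / [1 - phi_11 rho(1)] = [-0.2289 - (0.3357)(0.3357)] / [1 - (0.3357)(0.3357)]
         = -0.34159449 / 0.88730551 = -0.385.
Therefore phi_{22} = -0.3850.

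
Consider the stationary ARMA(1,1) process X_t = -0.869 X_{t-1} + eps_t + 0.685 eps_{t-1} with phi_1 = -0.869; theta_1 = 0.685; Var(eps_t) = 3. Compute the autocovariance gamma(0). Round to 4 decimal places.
\gamma(0) = 3.4148

Multiply the model equation by X_{t-k} and take expectations. With theta_0 = psi_0 = 1 and psi_j the MA(infinity) weights, this gives
  gamma(k) - sum_i phi_i gamma(k-i) = c_k,
  c_k = sigma^2 * sum_{j=k..q} theta_j psi_{j-k}   (c_k = 0 for k > q),
using gamma(-m) = gamma(m).
psi-weights needed (psi_j = theta_j + sum_i phi_i psi_{j-i}):
  psi_1 = theta_1 + phi_1 = 0.685 + (-0.869) = -0.184
Right-hand sides:
  c_0 = sigma^2 (1 + theta_1 psi_1) = 3 * (1 + (0.685)(-0.184)) = 3 * 0.87396 = 2.62188
  c_1 = sigma^2 theta_1 = 3 * (0.685) = 2.055
  c_2 = 0
Equations for k = 0 and k = 1 (AR order 1):
  gamma(0) = phi_1 gamma(1) + c_0
  gamma(1) = phi_1 gamma(0) + c_1
Substituting the second into the first: gamma(0) (1 - phi_1^2) = c_0 + phi_1 c_1, so
  gamma(0) = (c_0 + phi_1 c_1) / (1 - phi_1^2) = (2.62188 + (-0.869)(2.055)) / (1 - (-0.869)^2) = 0.836085 / 0.244839 = 3.414836.
Therefore gamma(0) = 3.4148 (to 4 decimal places).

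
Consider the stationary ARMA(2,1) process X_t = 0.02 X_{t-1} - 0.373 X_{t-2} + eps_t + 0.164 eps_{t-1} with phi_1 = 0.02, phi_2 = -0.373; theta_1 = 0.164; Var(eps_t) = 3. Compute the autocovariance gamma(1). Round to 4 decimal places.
\gamma(1) = 0.4107

Multiply the model equation by X_{t-k} and take expectations. With theta_0 = psi_0 = 1 and psi_j the MA(infinity) weights, this gives
  gamma(k) - sum_i phi_i gamma(k-i) = c_k,
  c_k = sigma^2 * sum_{j=k..q} theta_j psi_{j-k}   (c_k = 0 for k > q),
using gamma(-m) = gamma(m).
psi-weights needed (psi_j = theta_j + sum_i phi_i psi_{j-i}):
  psi_1 = theta_1 + phi_1 = 0.164 + (0.02) = 0.184
Right-hand sides:
  c_0 = sigma^2 (1 + theta_1 psi_1) = 3 * (1 + (0.164)(0.184)) = 3 * 1.030176 = 3.090528
  c_1 = sigma^2 theta_1 = 3 * (0.164) = 0.492
  c_2 = 0
Equations for k = 0, 1, 2 (AR order 2, c_2 = 0):
  (E0) gamma(0) = phi_1 gamma(1) + phi_2 gamma(2) + c_0
  (E1) gamma(1) = phi_1 gamma(0) + phi_2 gamma(1) + c_1
  (E2) gamma(2) = phi_1 gamma(1) + phi_2 gamma(0)
From (E1): gamma(1) = A gamma(0) + B with
  A = phi_1 / (1 - phi_2) = 0.02 / 1.373 = 0.014567,   B = c_1 / (1 - phi_2) = 0.492 / 1.373 = 0.358339.
Insert (E2) into (E0): gamma(0) (1 - phi_2^2) = phi_1 (1 + phi_2) gamma(1) + c_0.
  phi_1 (1 + phi_2) = (0.02)(0.627) = 0.01254,   1 - phi_2^2 = 0.860871.
Replace gamma(1) by A gamma(0) + B and collect gamma(0):
  gamma(0) [0.860871 - (0.01254)(0.014567)] = (0.01254)(0.358339) + 3.090528
  gamma(0) * 0.860688 = 3.095022
  gamma(0) = 3.095022 / 0.860688 = 3.595984.
  gamma(1) = A gamma(0) + B = (0.014567)(3.595984) + (0.358339) = 0.410721.
Therefore gamma(1) = 0.4107 (to 4 decimal places).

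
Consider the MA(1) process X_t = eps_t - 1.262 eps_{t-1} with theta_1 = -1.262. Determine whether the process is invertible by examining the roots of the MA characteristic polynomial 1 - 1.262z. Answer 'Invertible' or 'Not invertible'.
\text{Not invertible}

The MA(q) characteristic polynomial is P(z) = 1 - 1.262z.
Invertibility requires all roots to lie outside the unit circle, i.e. |z| > 1 for every root.
This is linear in z: 1 + (-1.262) z = 0  =>  z = -1/(-1.262) = 0.792393,  |z| = 0.792393.
Moduli of all roots: 0.7924.
All moduli strictly greater than 1? No.
Verdict: Not invertible.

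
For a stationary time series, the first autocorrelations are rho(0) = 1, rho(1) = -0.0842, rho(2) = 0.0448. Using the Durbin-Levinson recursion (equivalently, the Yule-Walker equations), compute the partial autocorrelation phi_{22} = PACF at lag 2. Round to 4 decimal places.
\phi_{22} = 0.0380

The PACF at lag k is phi_{kk}, the last component of the solution
to the Yule-Walker system G_k phi = r_k where
  (G_k)_{ij} = rho(|i - j|), (r_k)_i = rho(i), i,j = 1..k.
Equivalently, Durbin-Levinson gives phi_{kk} iteratively:
  phi_{11} = rho(1)
  phi_{kk} = [rho(k) - sum_{j=1..k-1} phi_{k-1,j} rho(k-j)]
            / [1 - sum_{j=1..k-1} phi_{k-1,j} rho(j)],
  phi_{k,j} = phi_{k-1,j} - phi_{kk} phi_{k-1,k-j},  j = 1..k-1.
Step k = 1:
  phi_11 = rho(1) = -0.0842.
Step k = 2:
  phi_22 = [rho(2) - phi_11 rho(1)] / [1 - phi_11 rho(1)] = [0.0448 - (-0.0842)(-0.0842)] / [1 - (-0.0842)(-0.0842)]
         = 0.03771036 / 0.99291036 = 0.038.
Therefore phi_{22} = 0.0380.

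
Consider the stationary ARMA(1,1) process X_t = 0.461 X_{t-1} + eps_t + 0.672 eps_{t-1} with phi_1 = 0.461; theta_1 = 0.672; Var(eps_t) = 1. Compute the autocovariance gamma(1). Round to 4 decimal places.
\gamma(1) = 1.8845

Multiply the model equation by X_{t-k} and take expectations. With theta_0 = psi_0 = 1 and psi_j the MA(infinity) weights, this gives
  gamma(k) - sum_i phi_i gamma(k-i) = c_k,
  c_k = sigma^2 * sum_{j=k..q} theta_j psi_{j-k}   (c_k = 0 for k > q),
using gamma(-m) = gamma(m).
psi-weights needed (psi_j = theta_j + sum_i phi_i psi_{j-i}):
  psi_1 = theta_1 + phi_1 = 0.672 + (0.461) = 1.133
Right-hand sides:
  c_0 = sigma^2 (1 + theta_1 psi_1) = 1 * (1 + (0.672)(1.133)) = 1 * 1.761376 = 1.761376
  c_1 = sigma^2 theta_1 = 1 * (0.672) = 0.672
  c_2 = 0
Equations for k = 0 and k = 1 (AR order 1):
  gamma(0) = phi_1 gamma(1) + c_0
  gamma(1) = phi_1 gamma(0) + c_1
Substituting the second into the first: gamma(0) (1 - phi_1^2) = c_0 + phi_1 c_1, so
  gamma(0) = (c_0 + phi_1 c_1) / (1 - phi_1^2) = (1.761376 + (0.461)(0.672)) / (1 - (0.461)^2) = 2.071168 / 0.787479 = 2.630125.
  gamma(1) = phi_1 gamma(0) + c_1 = (0.461)(2.630125) + (0.672) = 1.884488.
Therefore gamma(1) = 1.8845 (to 4 decimal places).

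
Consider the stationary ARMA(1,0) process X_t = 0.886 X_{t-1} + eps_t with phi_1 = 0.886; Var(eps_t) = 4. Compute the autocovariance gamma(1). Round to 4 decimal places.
\gamma(1) = 16.4834

Multiply the model equation by X_{t-k} and take expectations. With theta_0 = psi_0 = 1 and psi_j the MA(infinity) weights, this gives
  gamma(k) - sum_i phi_i gamma(k-i) = c_k,
  c_k = sigma^2 * sum_{j=k..q} theta_j psi_{j-k}   (c_k = 0 for k > q),
using gamma(-m) = gamma(m).
Pure AR (q = 0): c_0 = sigma^2 = 4, c_k = 0 for k >= 1.
Equations for k = 0 and k = 1 (AR order 1):
  gamma(0) = phi_1 gamma(1) + c_0
  gamma(1) = phi_1 gamma(0) + c_1
Substituting the second into the first: gamma(0) (1 - phi_1^2) = c_0 + phi_1 c_1, so
  gamma(0) = c_0 / (1 - phi_1^2) = 4 / (1 - (0.886)^2) = 4 / 0.215004 = 18.604305.
  gamma(1) = phi_1 gamma(0) = (0.886)(18.604305) = 16.483414.
Therefore gamma(1) = 16.4834 (to 4 decimal places).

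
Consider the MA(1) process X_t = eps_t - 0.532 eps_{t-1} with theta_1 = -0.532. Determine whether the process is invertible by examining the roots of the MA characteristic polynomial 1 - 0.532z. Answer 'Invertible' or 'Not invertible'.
\text{Invertible}

The MA(q) characteristic polynomial is P(z) = 1 - 0.532z.
Invertibility requires all roots to lie outside the unit circle, i.e. |z| > 1 for every root.
This is linear in z: 1 + (-0.532) z = 0  =>  z = -1/(-0.532) = 1.879699,  |z| = 1.879699.
Moduli of all roots: 1.8797.
All moduli strictly greater than 1? Yes.
Verdict: Invertible.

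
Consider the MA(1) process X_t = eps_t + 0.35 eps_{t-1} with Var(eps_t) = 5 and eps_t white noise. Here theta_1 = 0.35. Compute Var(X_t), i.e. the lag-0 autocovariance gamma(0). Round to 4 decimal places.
\gamma(0) = 5.6125

For an MA(q) process X_t = eps_t + sum_i theta_i eps_{t-i} with
Var(eps_t) = sigma^2, the variance is
  gamma(0) = sigma^2 * (1 + sum_i theta_i^2).
  sum_i theta_i^2 = (0.35)^2 = 0.1225.
  gamma(0) = 5 * (1 + 0.1225) = 5 * 1.1225 = 5.6125.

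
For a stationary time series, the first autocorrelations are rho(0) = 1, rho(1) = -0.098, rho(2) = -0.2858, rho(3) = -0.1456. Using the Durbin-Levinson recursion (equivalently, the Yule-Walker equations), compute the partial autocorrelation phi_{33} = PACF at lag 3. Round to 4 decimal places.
\phi_{33} = -0.2341

The PACF at lag k is phi_{kk}, the last component of the solution
to the Yule-Walker system G_k phi = r_k where
  (G_k)_{ij} = rho(|i - j|), (r_k)_i = rho(i), i,j = 1..k.
Equivalently, Durbin-Levinson gives phi_{kk} iteratively:
  phi_{11} = rho(1)
  phi_{kk} = [rho(k) - sum_{j=1..k-1} phi_{k-1,j} rho(k-j)]
            / [1 - sum_{j=1..k-1} phi_{k-1,j} rho(j)],
  phi_{k,j} = phi_{k-1,j} - phi_{kk} phi_{k-1,k-j},  j = 1..k-1.
Step k = 1:
  phi_11 = rho(1) = -0.098.
Step k = 2:
  phi_22 = [rho(2) - phi_11 rho(1)] / [1 - phi_11 rho(1)] = [-0.2858 - (-0.098)(-0.098)] / [1 - (-0.098)(-0.098)]
         = -0.295404 / 0.990396 = -0.298269.
  Update: phi_21 = phi_11 - phi_22 phi_11 = -0.098 - (-0.298269)(-0.098) = -0.12723.
Step k = 3:
  phi_33 = [rho(3) - phi_21 rho(2) - phi_22 rho(1)] / [1 - phi_21 rho(1) - phi_22 rho(2)]
    numerator   = -0.1456 - (-0.12723)(-0.2858) - (-0.298269)(-0.098) = -0.21119275
    denominator = 1 - (-0.12723)(-0.098) - (-0.298269)(-0.2858) = 0.90228627
  phi_33 = -0.21119275 / 0.90228627 = -0.2341.
Therefore phi_{33} = -0.2341.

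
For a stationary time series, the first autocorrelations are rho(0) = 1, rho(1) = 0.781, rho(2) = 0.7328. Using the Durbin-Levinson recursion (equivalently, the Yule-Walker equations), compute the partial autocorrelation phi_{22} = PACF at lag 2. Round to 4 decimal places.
\phi_{22} = 0.3149

The PACF at lag k is phi_{kk}, the last component of the solution
to the Yule-Walker system G_k phi = r_k where
  (G_k)_{ij} = rho(|i - j|), (r_k)_i = rho(i), i,j = 1..k.
Equivalently, Durbin-Levinson gives phi_{kk} iteratively:
  phi_{11} = rho(1)
  phi_{kk} = [rho(k) - sum_{j=1..k-1} phi_{k-1,j} rho(k-j)]
            / [1 - sum_{j=1..k-1} phi_{k-1,j} rho(j)],
  phi_{k,j} = phi_{k-1,j} - phi_{kk} phi_{k-1,k-j},  j = 1..k-1.
Step k = 1:
  phi_11 = rho(1) = 0.781.
Step k = 2:
  phi_22 = [rho(2) - phi_11 rho(1)] / [1 - phi_11 rho(1)] = [0.7328 - (0.781)(0.781)] / [1 - (0.781)(0.781)]
         = 0.122839 / 0.390039 = 0.3149.
Therefore phi_{22} = 0.3149.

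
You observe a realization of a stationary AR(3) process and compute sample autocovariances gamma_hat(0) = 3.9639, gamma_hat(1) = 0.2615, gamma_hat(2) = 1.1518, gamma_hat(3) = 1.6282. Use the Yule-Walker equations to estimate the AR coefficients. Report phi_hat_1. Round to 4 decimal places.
\hat\phi_{1} = -0.0720

The Yule-Walker equations for an AR(p) process read, in matrix form,
  Gamma_p phi = r_p,   with   (Gamma_p)_{ij} = gamma(|i - j|),
                       (r_p)_i = gamma(i),   i,j = 1..p.
Substitute the sample gammas (Toeplitz matrix and right-hand side of size 3):
  Gamma_p = [[3.9639, 0.2615, 1.1518], [0.2615, 3.9639, 0.2615], [1.1518, 0.2615, 3.9639]]
  r_p     = [0.2615, 1.1518, 1.6282]
Written out (R1..R3):
  (R1) 3.9639 phi_1 + 0.2615 phi_2 + 1.1518 phi_3 = 0.2615
  (R2) 0.2615 phi_1 + 3.9639 phi_2 + 0.2615 phi_3 = 1.1518
  (R3) 1.1518 phi_1 + 0.2615 phi_2 + 3.9639 phi_3 = 1.6282
Gaussian elimination:
  R2 <- R2 - (0.2615/3.9639) R1 = R2 - (0.06597) R1:  3.946649 phi_2 + 0.185515 phi_3 = 1.134549
  R3 <- R3 - (1.1518/3.9639) R1 = R3 - (0.290572) R1:  0.185515 phi_2 + 3.629219 phi_3 = 1.552215
  R3 <- R3 - (0.185515/3.946649) R2 = R3 - (0.047006) R2:  3.620498 phi_3 = 1.498885
Back-substitution:
  phi_hat_3 = 1.498885 / 3.620498 = 0.414
  phi_hat_2 = (1.134549 - (0.185515)(0.414)) / 3.946649 = 0.268011
  phi_hat_1 = (0.2615 - (0.2615)(0.268011) - (1.1518)(0.414)) / 3.9639 = -0.072007
So phi_hat = [-0.0720, 0.2680, 0.4140].
Therefore phi_hat_1 = -0.0720.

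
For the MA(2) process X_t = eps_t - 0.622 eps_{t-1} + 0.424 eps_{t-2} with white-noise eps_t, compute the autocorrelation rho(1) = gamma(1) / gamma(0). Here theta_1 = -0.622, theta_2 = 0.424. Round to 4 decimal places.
\rho(1) = -0.5654

For an MA(q) process with theta_0 = 1, the autocovariance is
  gamma(k) = sigma^2 * sum_{i=0..q-k} theta_i * theta_{i+k},
and rho(k) = gamma(k) / gamma(0). Sigma^2 cancels.
  numerator   = (1)*(-0.622) + (-0.622)*(0.424) = -0.885728.
  denominator = (1)^2 + (-0.622)^2 + (0.424)^2 = 1.56666.
  rho(1) = -0.885728 / 1.56666 = -0.5654.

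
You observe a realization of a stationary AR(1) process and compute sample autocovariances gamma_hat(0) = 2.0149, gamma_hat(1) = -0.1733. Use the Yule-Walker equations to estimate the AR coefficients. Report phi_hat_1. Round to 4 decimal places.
\hat\phi_{1} = -0.0860

The Yule-Walker equations for an AR(p) process read, in matrix form,
  Gamma_p phi = r_p,   with   (Gamma_p)_{ij} = gamma(|i - j|),
                       (r_p)_i = gamma(i),   i,j = 1..p.
Substitute the sample gammas (Toeplitz matrix and right-hand side of size 1):
  Gamma_p = [[2.0149]]
  r_p     = [-0.1733]
With p = 1 this is the single equation gamma(0) phi_1 = gamma(1):
  phi_hat_1 = gamma(1) / gamma(0) = -0.1733 / 2.0149 = -0.0860.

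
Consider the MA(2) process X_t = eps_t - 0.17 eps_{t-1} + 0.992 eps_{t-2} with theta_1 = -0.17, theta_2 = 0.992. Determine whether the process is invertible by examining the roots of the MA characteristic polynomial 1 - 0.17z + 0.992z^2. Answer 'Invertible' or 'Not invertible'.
\text{Invertible}

The MA(q) characteristic polynomial is P(z) = 1 - 0.17z + 0.992z^2.
Invertibility requires all roots to lie outside the unit circle, i.e. |z| > 1 for every root.
Set 1 + (-0.17) z + (0.992) z^2 = 0, i.e. a z^2 + b z + c = 0 with a = 0.992, b = -0.17, c = 1.
Discriminant D = b^2 - 4ac = (-0.17)^2 - 4*(0.992)*1 = 0.0289 - (3.968) = -3.9391.
D < 0, so the roots are the complex-conjugate pair z = (-b +/- i sqrt(-D)) / (2a) = 0.0857 +/- 1.0004i.
For a conjugate pair |z|^2 = z * conj(z) = (product of roots) = c/a = 1/(0.992) = 1.008065, so |z| = sqrt(1.008065) = 1.004 for both roots.
Moduli of all roots: 1.0040, 1.0040.
All moduli strictly greater than 1? Yes.
Verdict: Invertible.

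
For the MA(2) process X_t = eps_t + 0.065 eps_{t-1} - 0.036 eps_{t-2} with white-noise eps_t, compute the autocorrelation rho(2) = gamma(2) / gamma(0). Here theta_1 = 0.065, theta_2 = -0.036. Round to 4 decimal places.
\rho(2) = -0.0358

For an MA(q) process with theta_0 = 1, the autocovariance is
  gamma(k) = sigma^2 * sum_{i=0..q-k} theta_i * theta_{i+k},
and rho(k) = gamma(k) / gamma(0). Sigma^2 cancels.
  numerator   = (1)*(-0.036) = -0.036.
  denominator = (1)^2 + (0.065)^2 + (-0.036)^2 = 1.005521.
  rho(2) = -0.036 / 1.005521 = -0.0358.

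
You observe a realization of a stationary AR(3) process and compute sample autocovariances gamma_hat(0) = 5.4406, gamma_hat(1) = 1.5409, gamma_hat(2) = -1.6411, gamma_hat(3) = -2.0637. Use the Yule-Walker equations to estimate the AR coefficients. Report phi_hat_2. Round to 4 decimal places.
\hat\phi_{2} = -0.3410

The Yule-Walker equations for an AR(p) process read, in matrix form,
  Gamma_p phi = r_p,   with   (Gamma_p)_{ij} = gamma(|i - j|),
                       (r_p)_i = gamma(i),   i,j = 1..p.
Substitute the sample gammas (Toeplitz matrix and right-hand side of size 3):
  Gamma_p = [[5.4406, 1.5409, -1.6411], [1.5409, 5.4406, 1.5409], [-1.6411, 1.5409, 5.4406]]
  r_p     = [1.5409, -1.6411, -2.0637]
Written out (R1..R3):
  (R1) 5.4406 phi_1 + 1.5409 phi_2 - 1.6411 phi_3 = 1.5409
  (R2) 1.5409 phi_1 + 5.4406 phi_2 + 1.5409 phi_3 = -1.6411
  (R3) -1.6411 phi_1 + 1.5409 phi_2 + 5.4406 phi_3 = -2.0637
Gaussian elimination:
  R2 <- R2 - (1.5409/5.4406) R1 = R2 - (0.283222) R1:  5.004183 phi_2 + 2.005696 phi_3 = -2.077517
  R3 <- R3 - (-1.6411/5.4406) R1 = R3 - (-0.30164) R1:  2.005696 phi_2 + 4.945579 phi_3 = -1.598904
  R3 <- R3 - (2.005696/5.004183) R2 = R3 - (0.400804) R2:  4.141688 phi_3 = -0.766226
Back-substitution:
  phi_hat_3 = -0.766226 / 4.141688 = -0.185003
  phi_hat_2 = (-2.077517 - (2.005696)(-0.185003)) / 5.004183 = -0.341006
  phi_hat_1 = (1.5409 - (1.5409)(-0.341006) - (-1.6411)(-0.185003)) / 5.4406 = 0.323999
So phi_hat = [0.3240, -0.3410, -0.1850].
Therefore phi_hat_2 = -0.3410.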